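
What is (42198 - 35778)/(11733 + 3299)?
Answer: 1605/3758 ≈ 0.42709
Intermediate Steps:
(42198 - 35778)/(11733 + 3299) = 6420/15032 = 6420*(1/15032) = 1605/3758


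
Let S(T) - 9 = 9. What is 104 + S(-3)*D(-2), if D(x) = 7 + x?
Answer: 194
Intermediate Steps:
S(T) = 18 (S(T) = 9 + 9 = 18)
104 + S(-3)*D(-2) = 104 + 18*(7 - 2) = 104 + 18*5 = 104 + 90 = 194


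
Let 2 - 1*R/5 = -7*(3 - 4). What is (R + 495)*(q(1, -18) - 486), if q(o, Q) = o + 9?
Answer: -223720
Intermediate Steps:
q(o, Q) = 9 + o
R = -25 (R = 10 - (-35)*(3 - 4) = 10 - (-35)*(-1) = 10 - 5*7 = 10 - 35 = -25)
(R + 495)*(q(1, -18) - 486) = (-25 + 495)*((9 + 1) - 486) = 470*(10 - 486) = 470*(-476) = -223720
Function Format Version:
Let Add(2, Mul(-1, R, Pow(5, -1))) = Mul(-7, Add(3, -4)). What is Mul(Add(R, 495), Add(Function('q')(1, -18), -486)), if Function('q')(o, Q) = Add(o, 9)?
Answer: -223720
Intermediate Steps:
Function('q')(o, Q) = Add(9, o)
R = -25 (R = Add(10, Mul(-5, Mul(-7, Add(3, -4)))) = Add(10, Mul(-5, Mul(-7, -1))) = Add(10, Mul(-5, 7)) = Add(10, -35) = -25)
Mul(Add(R, 495), Add(Function('q')(1, -18), -486)) = Mul(Add(-25, 495), Add(Add(9, 1), -486)) = Mul(470, Add(10, -486)) = Mul(470, -476) = -223720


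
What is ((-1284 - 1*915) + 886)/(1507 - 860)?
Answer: -1313/647 ≈ -2.0294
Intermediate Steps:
((-1284 - 1*915) + 886)/(1507 - 860) = ((-1284 - 915) + 886)/647 = (-2199 + 886)*(1/647) = -1313*1/647 = -1313/647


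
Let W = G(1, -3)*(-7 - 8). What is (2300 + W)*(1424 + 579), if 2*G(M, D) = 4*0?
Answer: 4606900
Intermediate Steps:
G(M, D) = 0 (G(M, D) = (4*0)/2 = (1/2)*0 = 0)
W = 0 (W = 0*(-7 - 8) = 0*(-15) = 0)
(2300 + W)*(1424 + 579) = (2300 + 0)*(1424 + 579) = 2300*2003 = 4606900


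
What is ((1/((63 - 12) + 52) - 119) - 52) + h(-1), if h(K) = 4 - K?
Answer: -17097/103 ≈ -165.99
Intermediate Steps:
((1/((63 - 12) + 52) - 119) - 52) + h(-1) = ((1/((63 - 12) + 52) - 119) - 52) + (4 - 1*(-1)) = ((1/(51 + 52) - 119) - 52) + (4 + 1) = ((1/103 - 119) - 52) + 5 = (-12256/103 - 52) + 5 = -17612/103 + 5 = -17097/103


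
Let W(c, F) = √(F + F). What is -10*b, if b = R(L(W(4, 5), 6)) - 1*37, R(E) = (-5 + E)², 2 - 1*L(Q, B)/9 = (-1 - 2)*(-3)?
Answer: -45870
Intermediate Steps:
W(c, F) = √2*√F (W(c, F) = √(2*F) = √2*√F)
L(Q, B) = -63 (L(Q, B) = 18 - 9*(-1 - 2)*(-3) = 18 - (-27)*(-3) = 18 - 9*9 = 18 - 81 = -63)
b = 4587 (b = (-5 - 63)² - 1*37 = (-68)² - 37 = 4624 - 37 = 4587)
-10*b = -10*4587 = -45870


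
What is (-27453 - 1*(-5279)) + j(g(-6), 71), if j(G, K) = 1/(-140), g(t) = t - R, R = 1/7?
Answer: -3104361/140 ≈ -22174.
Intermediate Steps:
R = ⅐ ≈ 0.14286
g(t) = -⅐ + t (g(t) = t - 1*⅐ = t - ⅐ = -⅐ + t)
j(G, K) = -1/140
(-27453 - 1*(-5279)) + j(g(-6), 71) = (-27453 - 1*(-5279)) - 1/140 = (-27453 + 5279) - 1/140 = -22174 - 1/140 = -3104361/140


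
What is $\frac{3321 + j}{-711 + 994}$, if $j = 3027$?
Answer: $\frac{6348}{283} \approx 22.431$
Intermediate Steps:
$\frac{3321 + j}{-711 + 994} = \frac{3321 + 3027}{-711 + 994} = \frac{6348}{283}$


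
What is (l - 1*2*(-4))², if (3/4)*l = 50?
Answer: 50176/9 ≈ 5575.1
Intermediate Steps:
l = 200/3 (l = (4/3)*50 = 200/3 ≈ 66.667)
(l - 1*2*(-4))² = (200/3 - 1*2*(-4))² = (200/3 - 2*(-4))² = (200/3 + 8)² = (224/3)² = 50176/9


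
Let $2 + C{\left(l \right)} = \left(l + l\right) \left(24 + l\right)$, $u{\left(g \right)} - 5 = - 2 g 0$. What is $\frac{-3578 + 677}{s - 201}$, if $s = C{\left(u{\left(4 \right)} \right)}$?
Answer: $- \frac{967}{29} \approx -33.345$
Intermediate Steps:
$u{\left(g \right)} = 5$ ($u{\left(g \right)} = 5 + - 2 g 0 = 5 + 0 = 5$)
$C{\left(l \right)} = -2 + 2 l \left(24 + l\right)$ ($C{\left(l \right)} = -2 + \left(l + l\right) \left(24 + l\right) = -2 + 2 l \left(24 + l\right)$)
$s = 288$ ($s = -2 + 2 \cdot 5^{2} + 48 \cdot 5 = -2 + 2 \cdot 25 + 240 = -2 + 50 + 240 = 288$)
$\frac{-3578 + 677}{s - 201} = \frac{-3578 + 677}{288 - 201} = - \frac{2901}{87} = \left(-2901\right) \frac{1}{87} = - \frac{967}{29}$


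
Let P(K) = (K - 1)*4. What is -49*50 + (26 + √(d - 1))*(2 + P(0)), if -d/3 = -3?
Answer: -2502 - 4*√2 ≈ -2507.7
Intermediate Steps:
d = 9 (d = -3*(-3) = 9)
P(K) = -4 + 4*K (P(K) = (-1 + K)*4 = -4 + 4*K)
-49*50 + (26 + √(d - 1))*(2 + P(0)) = -49*50 + (26 + √(9 - 1))*(2 + (-4 + 4*0)) = -2450 + (26 + √8)*(2 + (-4 + 0)) = -2450 + (26 + 2*√2)*(2 - 4) = -2450 + (26 + 2*√2)*(-2) = -2450 + (-52 - 4*√2) = -2502 - 4*√2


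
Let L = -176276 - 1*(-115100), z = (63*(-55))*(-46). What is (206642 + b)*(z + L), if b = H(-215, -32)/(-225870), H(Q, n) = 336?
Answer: 764010441471276/37645 ≈ 2.0295e+10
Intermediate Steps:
z = 159390 (z = -3465*(-46) = 159390)
b = -56/37645 (b = 336/(-225870) = 336*(-1/225870) = -56/37645 ≈ -0.0014876)
L = -61176 (L = -176276 + 115100 = -61176)
(206642 + b)*(z + L) = (206642 - 56/37645)*(159390 - 61176) = (7779038034/37645)*98214 = 764010441471276/37645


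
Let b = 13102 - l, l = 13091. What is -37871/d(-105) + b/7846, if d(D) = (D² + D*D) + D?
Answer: -296894471/172180470 ≈ -1.7243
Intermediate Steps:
d(D) = D + 2*D² (d(D) = (D² + D²) + D = 2*D² + D = D + 2*D²)
b = 11 (b = 13102 - 1*13091 = 13102 - 13091 = 11)
-37871/d(-105) + b/7846 = -37871*(-1/(105*(1 + 2*(-105)))) + 11/7846 = -37871*(-1/(105*(1 - 210))) + 11*(1/7846) = -37871/((-105*(-209))) + 11/7846 = -37871/21945 + 11/7846 = -296894471/172180470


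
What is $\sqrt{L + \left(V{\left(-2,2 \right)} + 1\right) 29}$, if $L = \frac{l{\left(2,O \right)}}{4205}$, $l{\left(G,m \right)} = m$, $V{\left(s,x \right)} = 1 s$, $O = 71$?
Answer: $\frac{i \sqrt{609370}}{145} \approx 5.3836 i$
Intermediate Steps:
$V{\left(s,x \right)} = s$
$L = \frac{71}{4205} \approx 0.016885$
$\sqrt{L + \left(V{\left(-2,2 \right)} + 1\right) 29} = \sqrt{\frac{71}{4205} + \left(-2 + 1\right) 29} = \sqrt{\frac{71}{4205} - 29} = \sqrt{- \frac{121874}{4205}} = \frac{i \sqrt{609370}}{145}$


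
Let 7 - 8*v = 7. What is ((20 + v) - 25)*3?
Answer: -15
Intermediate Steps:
v = 0 (v = 7/8 - ⅛*7 = 7/8 - 7/8 = 0)
((20 + v) - 25)*3 = ((20 + 0) - 25)*3 = (20 - 25)*3 = -5*3 = -15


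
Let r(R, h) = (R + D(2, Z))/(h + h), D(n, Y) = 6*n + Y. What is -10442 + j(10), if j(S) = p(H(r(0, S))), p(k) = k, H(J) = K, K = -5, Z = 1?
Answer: -10447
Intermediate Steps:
D(n, Y) = Y + 6*n
r(R, h) = (13 + R)/(2*h) (r(R, h) = (R + (1 + 6*2))/(h + h) = (R + (1 + 12))/((2*h)) = (R + 13)*(1/(2*h)) = (13 + R)*(1/(2*h)) = (13 + R)/(2*h))
H(J) = -5
j(S) = -5
-10442 + j(10) = -10442 - 5 = -10447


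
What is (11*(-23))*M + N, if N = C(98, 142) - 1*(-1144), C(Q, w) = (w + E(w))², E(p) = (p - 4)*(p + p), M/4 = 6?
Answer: 1547158628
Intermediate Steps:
M = 24 (M = 4*6 = 24)
E(p) = 2*p*(-4 + p) (E(p) = (-4 + p)*(2*p) = 2*p*(-4 + p))
C(Q, w) = (w + 2*w*(-4 + w))²
N = 1547164700 (N = 142²*(-7 + 2*142)² - 1*(-1144) = 20164*(-7 + 284)² + 1144 = 20164*277² + 1144 = 20164*76729 + 1144 = 1547163556 + 1144 = 1547164700)
(11*(-23))*M + N = (11*(-23))*24 + 1547164700 = -253*24 + 1547164700 = -6072 + 1547164700 = 1547158628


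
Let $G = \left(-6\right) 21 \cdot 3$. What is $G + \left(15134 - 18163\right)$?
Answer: $-3407$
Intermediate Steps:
$G = -378$ ($G = \left(-126\right) 3 = -378$)
$G + \left(15134 - 18163\right) = -378 + \left(15134 - 18163\right) = -378 - 3029 = -3407$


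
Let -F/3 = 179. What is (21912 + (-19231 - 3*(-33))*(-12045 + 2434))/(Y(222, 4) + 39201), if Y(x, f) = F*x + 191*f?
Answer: -183899564/79249 ≈ -2320.5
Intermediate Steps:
F = -537 (F = -3*179 = -537)
Y(x, f) = -537*x + 191*f
(21912 + (-19231 - 3*(-33))*(-12045 + 2434))/(Y(222, 4) + 39201) = (21912 + (-19231 - 3*(-33))*(-12045 + 2434))/((-537*222 + 191*4) + 39201) = (21912 + (-19231 + 99)*(-9611))/((-119214 + 764) + 39201) = (21912 - 19132*(-9611))/(-118450 + 39201) = (21912 + 183877652)/(-79249) = 183899564*(-1/79249) = -183899564/79249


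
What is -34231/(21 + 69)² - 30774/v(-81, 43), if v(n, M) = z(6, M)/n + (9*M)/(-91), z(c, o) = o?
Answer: 91807888117/14280300 ≈ 6429.0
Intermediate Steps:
v(n, M) = -9*M/91 + M/n (v(n, M) = M/n + (9*M)/(-91) = M/n + (9*M)*(-1/91) = M/n - 9*M/91 = -9*M/91 + M/n)
-34231/(21 + 69)² - 30774/v(-81, 43) = -34231/(21 + 69)² - 30774/(-9/91*43 + 43/(-81)) = -34231/(90²) - 30774/(-387/91 + 43*(-1/81)) = -34231/8100 - 30774/(-387/91 - 43/81) = -34231*1/8100 - 30774/(-35260/7371) = -34231/8100 - 30774*(-7371/35260) = -34231/8100 + 113417577/17630 = 91807888117/14280300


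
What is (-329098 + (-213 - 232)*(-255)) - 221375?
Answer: -436998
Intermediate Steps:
(-329098 + (-213 - 232)*(-255)) - 221375 = (-329098 - 445*(-255)) - 221375 = (-329098 + 113475) - 221375 = -215623 - 221375 = -436998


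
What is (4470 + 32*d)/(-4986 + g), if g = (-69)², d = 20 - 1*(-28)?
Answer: -2002/75 ≈ -26.693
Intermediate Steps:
d = 48 (d = 20 + 28 = 48)
g = 4761
(4470 + 32*d)/(-4986 + g) = (4470 + 32*48)/(-4986 + 4761) = (4470 + 1536)/(-225) = 6006*(-1/225) = -2002/75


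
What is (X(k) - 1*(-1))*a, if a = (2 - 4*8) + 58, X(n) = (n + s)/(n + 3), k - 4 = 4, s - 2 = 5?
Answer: 728/11 ≈ 66.182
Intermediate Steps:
s = 7 (s = 2 + 5 = 7)
k = 8 (k = 4 + 4 = 8)
X(n) = (7 + n)/(3 + n) (X(n) = (n + 7)/(n + 3) = (7 + n)/(3 + n))
a = 28 (a = (2 - 32) + 58 = -30 + 58 = 28)
(X(k) - 1*(-1))*a = ((7 + 8)/(3 + 8) - 1*(-1))*28 = (15/11 + 1)*28 = (26/11)*28 = 728/11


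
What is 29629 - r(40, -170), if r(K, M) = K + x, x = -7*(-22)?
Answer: 29435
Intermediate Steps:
x = 154
r(K, M) = 154 + K (r(K, M) = K + 154 = 154 + K)
29629 - r(40, -170) = 29629 - (154 + 40) = 29629 - 1*194 = 29629 - 194 = 29435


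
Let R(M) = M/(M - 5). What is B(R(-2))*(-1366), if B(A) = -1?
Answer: 1366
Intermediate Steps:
R(M) = M/(-5 + M)
B(R(-2))*(-1366) = -1*(-1366) = 1366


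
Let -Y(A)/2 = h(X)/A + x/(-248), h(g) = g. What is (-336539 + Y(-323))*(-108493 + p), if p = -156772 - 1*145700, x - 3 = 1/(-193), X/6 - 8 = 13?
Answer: 534552936175915695/3865018 ≈ 1.3831e+11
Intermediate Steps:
X = 126 (X = 48 + 6*13 = 48 + 78 = 126)
x = 578/193 (x = 3 + 1/(-193) = 3 - 1/193 = 578/193 ≈ 2.9948)
p = -302472 (p = -156772 - 145700 = -302472)
Y(A) = 289/11966 - 252/A (Y(A) = -2*(126/A + (578/193)/(-248)) = -2*(126/A + (578/193)*(-1/248)) = -2*(126/A - 289/23932) = -2*(-289/23932 + 126/A) = 289/11966 - 252/A)
(-336539 + Y(-323))*(-108493 + p) = (-336539 + (289/11966 - 252/(-323)))*(-108493 - 302472) = (-336539 + (289/11966 - 252*(-1/323)))*(-410965) = (-336539 + (289/11966 + 252/323))*(-410965) = (-336539 + 3108779/3865018)*(-410965) = -1300726183923/3865018*(-410965) = 534552936175915695/3865018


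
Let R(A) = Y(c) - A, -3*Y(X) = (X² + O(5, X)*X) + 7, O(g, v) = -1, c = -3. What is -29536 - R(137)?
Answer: -88178/3 ≈ -29393.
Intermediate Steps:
Y(X) = -7/3 - X²/3 + X/3 (Y(X) = -((X² - X) + 7)/3 = -(7 + X² - X)/3 = -7/3 - X²/3 + X/3)
R(A) = -19/3 - A (R(A) = (-7/3 - ⅓*(-3)² + (⅓)*(-3)) - A = (-7/3 - ⅓*9 - 1) - A = (-7/3 - 3 - 1) - A = -19/3 - A)
-29536 - R(137) = -29536 - (-19/3 - 1*137) = -29536 - (-19/3 - 137) = -29536 - 1*(-430/3) = -29536 + 430/3 = -88178/3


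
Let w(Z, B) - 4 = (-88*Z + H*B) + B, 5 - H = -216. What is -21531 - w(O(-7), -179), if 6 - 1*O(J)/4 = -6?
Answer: 22427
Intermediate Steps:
H = 221 (H = 5 - 1*(-216) = 5 + 216 = 221)
O(J) = 48 (O(J) = 24 - 4*(-6) = 24 + 24 = 48)
w(Z, B) = 4 - 88*Z + 222*B (w(Z, B) = 4 + ((-88*Z + 221*B) + B) = 4 + (-88*Z + 222*B) = 4 - 88*Z + 222*B)
-21531 - w(O(-7), -179) = -21531 - (4 - 88*48 + 222*(-179)) = -21531 - (4 - 4224 - 39738) = -21531 - 1*(-43958) = -21531 + 43958 = 22427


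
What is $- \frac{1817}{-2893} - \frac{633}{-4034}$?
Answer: $\frac{9161047}{11670362} \approx 0.78498$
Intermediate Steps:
$- \frac{1817}{-2893} - \frac{633}{-4034} = \left(-1817\right) \left(- \frac{1}{2893}\right) - - \frac{633}{4034} = \frac{1817}{2893} + \frac{633}{4034} = \frac{9161047}{11670362}$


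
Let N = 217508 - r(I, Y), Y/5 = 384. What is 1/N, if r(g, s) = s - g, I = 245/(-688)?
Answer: 688/148324299 ≈ 4.6385e-6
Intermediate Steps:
Y = 1920 (Y = 5*384 = 1920)
I = -245/688 (I = 245*(-1/688) = -245/688 ≈ -0.35610)
N = 148324299/688 (N = 217508 - (1920 - 1*(-245/688)) = 217508 - (1920 + 245/688) = 217508 - 1*1321205/688 = 217508 - 1321205/688 = 148324299/688 ≈ 2.1559e+5)
1/N = 1/(148324299/688) = 688/148324299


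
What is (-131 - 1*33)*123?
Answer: -20172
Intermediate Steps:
(-131 - 1*33)*123 = (-131 - 33)*123 = -164*123 = -20172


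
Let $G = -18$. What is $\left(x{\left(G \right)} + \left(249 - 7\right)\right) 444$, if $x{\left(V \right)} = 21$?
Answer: $116772$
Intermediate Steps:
$\left(x{\left(G \right)} + \left(249 - 7\right)\right) 444 = \left(21 + \left(249 - 7\right)\right) 444 = \left(21 + 242\right) 444 = 263 \cdot 444 = 116772$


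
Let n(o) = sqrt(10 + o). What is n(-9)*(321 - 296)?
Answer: 25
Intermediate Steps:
n(-9)*(321 - 296) = sqrt(10 - 9)*(321 - 296) = sqrt(1)*25 = 1*25 = 25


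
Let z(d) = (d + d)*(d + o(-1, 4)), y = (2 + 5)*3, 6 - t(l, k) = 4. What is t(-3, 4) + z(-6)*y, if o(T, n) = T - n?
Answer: 2774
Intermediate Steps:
t(l, k) = 2 (t(l, k) = 6 - 1*4 = 6 - 4 = 2)
y = 21 (y = 7*3 = 21)
z(d) = 2*d*(-5 + d) (z(d) = (d + d)*(d + (-1 - 1*4)) = (2*d)*(d + (-1 - 4)) = (2*d)*(d - 5) = (2*d)*(-5 + d) = 2*d*(-5 + d))
t(-3, 4) + z(-6)*y = 2 + (2*(-6)*(-5 - 6))*21 = 2 + (2*(-6)*(-11))*21 = 2 + 132*21 = 2 + 2772 = 2774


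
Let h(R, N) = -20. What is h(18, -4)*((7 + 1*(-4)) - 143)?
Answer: 2800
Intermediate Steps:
h(18, -4)*((7 + 1*(-4)) - 143) = -20*((7 + 1*(-4)) - 143) = -20*((7 - 4) - 143) = -20*(3 - 143) = -20*(-140) = 2800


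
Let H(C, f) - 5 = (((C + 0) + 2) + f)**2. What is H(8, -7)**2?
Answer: 196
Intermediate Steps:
H(C, f) = 5 + (2 + C + f)**2 (H(C, f) = 5 + (((C + 0) + 2) + f)**2 = 5 + ((C + 2) + f)**2 = 5 + ((2 + C) + f)**2 = 5 + (2 + C + f)**2)
H(8, -7)**2 = (5 + (2 + 8 - 7)**2)**2 = (5 + 3**2)**2 = (5 + 9)**2 = 14**2 = 196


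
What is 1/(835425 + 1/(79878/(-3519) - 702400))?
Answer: 823941826/688341599984877 ≈ 1.1970e-6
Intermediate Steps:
1/(835425 + 1/(79878/(-3519) - 702400)) = 1/(835425 + 1/(79878*(-1/3519) - 702400)) = 1/(835425 + 1/(-26626/1173 - 702400)) = 1/(835425 + 1/(-823941826/1173)) = 1/(835425 - 1173/823941826) = 1/(688341599984877/823941826) = 823941826/688341599984877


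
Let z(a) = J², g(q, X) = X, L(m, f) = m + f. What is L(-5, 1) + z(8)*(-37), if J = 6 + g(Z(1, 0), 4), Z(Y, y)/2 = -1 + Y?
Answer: -3704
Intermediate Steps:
L(m, f) = f + m
Z(Y, y) = -2 + 2*Y (Z(Y, y) = 2*(-1 + Y) = -2 + 2*Y)
J = 10 (J = 6 + 4 = 10)
z(a) = 100 (z(a) = 10² = 100)
L(-5, 1) + z(8)*(-37) = (1 - 5) + 100*(-37) = -4 - 3700 = -3704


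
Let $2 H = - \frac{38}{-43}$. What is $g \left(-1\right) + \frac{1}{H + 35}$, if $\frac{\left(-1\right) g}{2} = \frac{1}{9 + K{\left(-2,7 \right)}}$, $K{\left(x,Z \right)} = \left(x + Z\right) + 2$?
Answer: $\frac{467}{3048} \approx 0.15322$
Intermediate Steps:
$K{\left(x,Z \right)} = 2 + Z + x$ ($K{\left(x,Z \right)} = \left(Z + x\right) + 2 = 2 + Z + x$)
$H = \frac{19}{43}$ ($H = \frac{\left(-38\right) \frac{1}{-43}}{2} = \frac{\left(-38\right) \left(- \frac{1}{43}\right)}{2} = \frac{1}{2} \cdot \frac{38}{43} = \frac{19}{43} \approx 0.44186$)
$g = - \frac{1}{8}$ ($g = - \frac{2}{9 + \left(2 + 7 - 2\right)} = - \frac{2}{9 + 7} = - \frac{2}{16} = \left(-2\right) \frac{1}{16} = - \frac{1}{8} \approx -0.125$)
$g \left(-1\right) + \frac{1}{H + 35} = \left(- \frac{1}{8}\right) \left(-1\right) + \frac{1}{\frac{19}{43} + 35} = \frac{1}{8} + \frac{1}{\frac{1524}{43}} = \frac{1}{8} + \frac{43}{1524} = \frac{467}{3048}$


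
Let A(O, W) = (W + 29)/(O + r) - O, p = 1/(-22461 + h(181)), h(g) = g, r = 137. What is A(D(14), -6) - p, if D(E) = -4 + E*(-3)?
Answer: 93776611/2027480 ≈ 46.253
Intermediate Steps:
p = -1/22280 (p = 1/(-22461 + 181) = 1/(-22280) = -1/22280 ≈ -4.4883e-5)
D(E) = -4 - 3*E
A(O, W) = -O + (29 + W)/(137 + O) (A(O, W) = (W + 29)/(O + 137) - O = (29 + W)/(137 + O) - O = -O + (29 + W)/(137 + O))
A(D(14), -6) - p = (29 - 6 - (-4 - 3*14)**2 - 137*(-4 - 3*14))/(137 + (-4 - 3*14)) - 1*(-1/22280) = (29 - 6 - (-4 - 42)**2 - 137*(-4 - 42))/(137 + (-4 - 42)) + 1/22280 = (29 - 6 - 1*(-46)**2 - 137*(-46))/(137 - 46) + 1/22280 = (29 - 6 - 1*2116 + 6302)/91 + 1/22280 = (29 - 6 - 2116 + 6302)/91 + 1/22280 = (1/91)*4209 + 1/22280 = 4209/91 + 1/22280 = 93776611/2027480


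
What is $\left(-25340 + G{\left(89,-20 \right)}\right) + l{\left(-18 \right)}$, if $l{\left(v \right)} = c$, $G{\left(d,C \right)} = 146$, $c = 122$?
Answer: $-25072$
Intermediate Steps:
$l{\left(v \right)} = 122$
$\left(-25340 + G{\left(89,-20 \right)}\right) + l{\left(-18 \right)} = \left(-25340 + 146\right) + 122 = -25194 + 122 = -25072$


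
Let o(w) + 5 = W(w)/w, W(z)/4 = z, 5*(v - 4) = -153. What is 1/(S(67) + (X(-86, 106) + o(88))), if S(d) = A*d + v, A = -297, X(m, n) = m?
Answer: -5/100063 ≈ -4.9969e-5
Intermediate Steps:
v = -133/5 (v = 4 + (⅕)*(-153) = 4 - 153/5 = -133/5 ≈ -26.600)
W(z) = 4*z
S(d) = -133/5 - 297*d (S(d) = -297*d - 133/5 = -133/5 - 297*d)
o(w) = -1 (o(w) = -5 + (4*w)/w = -5 + 4 = -1)
1/(S(67) + (X(-86, 106) + o(88))) = 1/((-133/5 - 297*67) + (-86 - 1)) = 1/((-133/5 - 19899) - 87) = 1/(-99628/5 - 87) = 1/(-100063/5) = -5/100063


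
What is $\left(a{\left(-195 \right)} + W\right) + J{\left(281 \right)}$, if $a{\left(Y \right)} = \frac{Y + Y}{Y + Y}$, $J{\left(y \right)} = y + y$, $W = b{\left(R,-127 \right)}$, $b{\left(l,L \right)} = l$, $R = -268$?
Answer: $295$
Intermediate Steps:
$W = -268$
$J{\left(y \right)} = 2 y$
$a{\left(Y \right)} = 1$ ($a{\left(Y \right)} = \frac{2 Y}{2 Y} = 2 Y \frac{1}{2 Y} = 1$)
$\left(a{\left(-195 \right)} + W\right) + J{\left(281 \right)} = \left(1 - 268\right) + 2 \cdot 281 = -267 + 562 = 295$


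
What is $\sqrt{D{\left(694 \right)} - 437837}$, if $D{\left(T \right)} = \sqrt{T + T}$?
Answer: $\sqrt{-437837 + 2 \sqrt{347}} \approx 661.66 i$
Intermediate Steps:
$D{\left(T \right)} = \sqrt{2} \sqrt{T}$ ($D{\left(T \right)} = \sqrt{2 T} = \sqrt{2} \sqrt{T}$)
$\sqrt{D{\left(694 \right)} - 437837} = \sqrt{\sqrt{2} \sqrt{694} - 437837} = \sqrt{2 \sqrt{347} - 437837} = \sqrt{-437837 + 2 \sqrt{347}}$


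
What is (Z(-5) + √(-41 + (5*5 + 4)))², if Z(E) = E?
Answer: 13 - 20*I*√3 ≈ 13.0 - 34.641*I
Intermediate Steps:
(Z(-5) + √(-41 + (5*5 + 4)))² = (-5 + √(-41 + (5*5 + 4)))² = (-5 + √(-41 + (25 + 4)))² = (-5 + √(-41 + 29))² = (-5 + √(-12))² = (-5 + 2*I*√3)²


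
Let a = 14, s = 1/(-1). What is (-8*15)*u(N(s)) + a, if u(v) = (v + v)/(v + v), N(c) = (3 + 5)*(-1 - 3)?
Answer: -106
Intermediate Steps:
s = -1
N(c) = -32 (N(c) = 8*(-4) = -32)
u(v) = 1 (u(v) = (2*v)/((2*v)) = (2*v)*(1/(2*v)) = 1)
(-8*15)*u(N(s)) + a = -8*15*1 + 14 = -120*1 + 14 = -120 + 14 = -106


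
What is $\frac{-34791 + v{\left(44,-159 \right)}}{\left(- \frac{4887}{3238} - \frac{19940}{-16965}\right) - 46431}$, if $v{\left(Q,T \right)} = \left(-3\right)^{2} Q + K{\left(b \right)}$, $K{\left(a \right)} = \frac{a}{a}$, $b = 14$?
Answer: $\frac{377870850396}{510119428601} \approx 0.74075$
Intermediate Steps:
$K{\left(a \right)} = 1$
$v{\left(Q,T \right)} = 1 + 9 Q$ ($v{\left(Q,T \right)} = \left(-3\right)^{2} Q + 1 = 9 Q + 1 = 1 + 9 Q$)
$\frac{-34791 + v{\left(44,-159 \right)}}{\left(- \frac{4887}{3238} - \frac{19940}{-16965}\right) - 46431} = \frac{-34791 + \left(1 + 9 \cdot 44\right)}{\left(- \frac{4887}{3238} - \frac{19940}{-16965}\right) - 46431} = \frac{-34791 + \left(1 + 396\right)}{\left(\left(-4887\right) \frac{1}{3238} - - \frac{3988}{3393}\right) - 46431} = \frac{-34791 + 397}{\left(- \frac{4887}{3238} + \frac{3988}{3393}\right) - 46431} = - \frac{34394}{- \frac{3668447}{10986534} - 46431} = - \frac{34394}{- \frac{510119428601}{10986534}} = \left(-34394\right) \left(- \frac{10986534}{510119428601}\right) = \frac{377870850396}{510119428601}$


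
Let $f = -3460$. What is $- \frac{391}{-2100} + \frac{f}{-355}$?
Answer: $\frac{1480961}{149100} \approx 9.9327$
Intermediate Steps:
$- \frac{391}{-2100} + \frac{f}{-355} = - \frac{391}{-2100} - \frac{3460}{-355} = \left(-391\right) \left(- \frac{1}{2100}\right) - - \frac{692}{71} = \frac{391}{2100} + \frac{692}{71} = \frac{1480961}{149100}$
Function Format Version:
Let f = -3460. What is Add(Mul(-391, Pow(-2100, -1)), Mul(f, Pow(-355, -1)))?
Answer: Rational(1480961, 149100) ≈ 9.9327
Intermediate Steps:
Add(Mul(-391, Pow(-2100, -1)), Mul(f, Pow(-355, -1))) = Add(Mul(-391, Pow(-2100, -1)), Mul(-3460, Pow(-355, -1))) = Add(Mul(-391, Rational(-1, 2100)), Mul(-3460, Rational(-1, 355))) = Add(Rational(391, 2100), Rational(692, 71)) = Rational(1480961, 149100)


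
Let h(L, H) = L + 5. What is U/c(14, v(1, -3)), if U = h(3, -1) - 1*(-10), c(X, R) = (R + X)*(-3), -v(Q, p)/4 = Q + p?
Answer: -3/11 ≈ -0.27273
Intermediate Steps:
v(Q, p) = -4*Q - 4*p (v(Q, p) = -4*(Q + p) = -4*Q - 4*p)
h(L, H) = 5 + L
c(X, R) = -3*R - 3*X
U = 18 (U = (5 + 3) - 1*(-10) = 8 + 10 = 18)
U/c(14, v(1, -3)) = 18/(-3*(-4*1 - 4*(-3)) - 3*14) = 18/(-3*(-4 + 12) - 42) = 18/(-3*8 - 42) = 18/(-24 - 42) = 18/(-66) = 18*(-1/66) = -3/11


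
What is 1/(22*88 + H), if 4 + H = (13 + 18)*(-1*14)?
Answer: 1/1498 ≈ 0.00066756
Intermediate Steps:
H = -438 (H = -4 + (13 + 18)*(-1*14) = -4 + 31*(-14) = -4 - 434 = -438)
1/(22*88 + H) = 1/(22*88 - 438) = 1/(1936 - 438) = 1/1498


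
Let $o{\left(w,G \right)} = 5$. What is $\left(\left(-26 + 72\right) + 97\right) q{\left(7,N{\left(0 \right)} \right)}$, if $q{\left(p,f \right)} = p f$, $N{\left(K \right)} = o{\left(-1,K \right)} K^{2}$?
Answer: $0$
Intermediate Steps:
$N{\left(K \right)} = 5 K^{2}$
$q{\left(p,f \right)} = f p$
$\left(\left(-26 + 72\right) + 97\right) q{\left(7,N{\left(0 \right)} \right)} = \left(\left(-26 + 72\right) + 97\right) 5 \cdot 0^{2} \cdot 7 = \left(46 + 97\right) 5 \cdot 0 \cdot 7 = 143 \cdot 0 \cdot 7 = 143 \cdot 0 = 0$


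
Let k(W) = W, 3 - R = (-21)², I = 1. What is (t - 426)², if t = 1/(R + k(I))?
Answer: 34656662569/190969 ≈ 1.8148e+5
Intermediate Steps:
R = -438 (R = 3 - 1*(-21)² = 3 - 1*441 = 3 - 441 = -438)
t = -1/437 (t = 1/(-438 + 1) = 1/(-437) = -1/437 ≈ -0.0022883)
(t - 426)² = (-1/437 - 426)² = (-186163/437)² = 34656662569/190969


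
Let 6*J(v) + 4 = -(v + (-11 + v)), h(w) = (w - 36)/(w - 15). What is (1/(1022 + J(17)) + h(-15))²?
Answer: 47927929/16564900 ≈ 2.8933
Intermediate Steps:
h(w) = (-36 + w)/(-15 + w)
J(v) = 7/6 - v/3 (J(v) = -⅔ + (-(v + (-11 + v)))/6 = -⅔ + (-(-11 + 2*v))/6 = -⅔ + (11 - 2*v)/6 = -⅔ + (11/6 - v/3) = 7/6 - v/3)
(1/(1022 + J(17)) + h(-15))² = (1/(1022 + (7/6 - ⅓*17)) + (-36 - 15)/(-15 - 15))² = (1/(1022 + (7/6 - 17/3)) - 51/(-30))² = (1/(1022 - 9/2) - 1/30*(-51))² = (1/(2035/2) + 17/10)² = (2/2035 + 17/10)² = (6923/4070)² = 47927929/16564900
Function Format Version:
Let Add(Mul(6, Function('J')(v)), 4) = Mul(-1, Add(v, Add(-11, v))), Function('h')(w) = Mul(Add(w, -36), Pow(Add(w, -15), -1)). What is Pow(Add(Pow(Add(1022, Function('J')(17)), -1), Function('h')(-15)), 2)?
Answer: Rational(47927929, 16564900) ≈ 2.8933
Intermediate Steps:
Function('h')(w) = Mul(Pow(Add(-15, w), -1), Add(-36, w)) (Function('h')(w) = Mul(Add(-36, w), Pow(Add(-15, w), -1)) = Mul(Pow(Add(-15, w), -1), Add(-36, w)))
Function('J')(v) = Add(Rational(7, 6), Mul(Rational(-1, 3), v)) (Function('J')(v) = Add(Rational(-2, 3), Mul(Rational(1, 6), Mul(-1, Add(v, Add(-11, v))))) = Add(Rational(-2, 3), Mul(Rational(1, 6), Mul(-1, Add(-11, Mul(2, v))))) = Add(Rational(-2, 3), Mul(Rational(1, 6), Add(11, Mul(-2, v)))) = Add(Rational(-2, 3), Add(Rational(11, 6), Mul(Rational(-1, 3), v))) = Add(Rational(7, 6), Mul(Rational(-1, 3), v)))
Pow(Add(Pow(Add(1022, Function('J')(17)), -1), Function('h')(-15)), 2) = Pow(Add(Pow(Add(1022, Add(Rational(7, 6), Mul(Rational(-1, 3), 17))), -1), Mul(Pow(Add(-15, -15), -1), Add(-36, -15))), 2) = Pow(Add(Pow(Add(1022, Add(Rational(7, 6), Rational(-17, 3))), -1), Mul(Pow(-30, -1), -51)), 2) = Pow(Add(Pow(Add(1022, Rational(-9, 2)), -1), Mul(Rational(-1, 30), -51)), 2) = Pow(Add(Pow(Rational(2035, 2), -1), Rational(17, 10)), 2) = Pow(Add(Rational(2, 2035), Rational(17, 10)), 2) = Pow(Rational(6923, 4070), 2) = Rational(47927929, 16564900)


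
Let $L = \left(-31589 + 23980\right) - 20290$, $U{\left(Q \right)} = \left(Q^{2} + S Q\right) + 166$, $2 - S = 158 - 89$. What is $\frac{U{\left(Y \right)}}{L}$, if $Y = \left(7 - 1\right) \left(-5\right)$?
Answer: $- \frac{3076}{27899} \approx -0.11025$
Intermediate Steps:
$S = -67$ ($S = 2 - \left(158 - 89\right) = 2 - 69 = -67$)
$Y = -30$ ($Y = 6 \left(-5\right) = -30$)
$U{\left(Q \right)} = 166 + Q^{2} - 67 Q$ ($U{\left(Q \right)} = \left(Q^{2} - 67 Q\right) + 166 = 166 + Q^{2} - 67 Q$)
$L = -27899$ ($L = -7609 - 20290 = -27899$)
$\frac{U{\left(Y \right)}}{L} = \frac{166 + \left(-30\right)^{2} - -2010}{-27899} = \left(166 + 900 + 2010\right) \left(- \frac{1}{27899}\right) = 3076 \left(- \frac{1}{27899}\right) = - \frac{3076}{27899}$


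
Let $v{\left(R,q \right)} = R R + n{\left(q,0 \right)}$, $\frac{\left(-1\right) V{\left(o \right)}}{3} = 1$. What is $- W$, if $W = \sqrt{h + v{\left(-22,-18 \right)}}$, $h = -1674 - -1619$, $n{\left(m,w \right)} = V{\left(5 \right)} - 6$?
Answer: $- 2 \sqrt{105} \approx -20.494$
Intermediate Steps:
$V{\left(o \right)} = -3$ ($V{\left(o \right)} = \left(-3\right) 1 = -3$)
$n{\left(m,w \right)} = -9$ ($n{\left(m,w \right)} = -3 - 6 = -9$)
$h = -55$ ($h = -1674 + 1619 = -55$)
$v{\left(R,q \right)} = -9 + R^{2}$ ($v{\left(R,q \right)} = R R - 9 = R^{2} - 9 = -9 + R^{2}$)
$W = 2 \sqrt{105}$ ($W = \sqrt{-55 - \left(9 - \left(-22\right)^{2}\right)} = \sqrt{-55 + \left(-9 + 484\right)} = \sqrt{-55 + 475} = \sqrt{420} = 2 \sqrt{105} \approx 20.494$)
$- W = - 2 \sqrt{105}$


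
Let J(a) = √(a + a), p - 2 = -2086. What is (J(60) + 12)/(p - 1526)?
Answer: -6/1805 - √30/1805 ≈ -0.0063586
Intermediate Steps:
p = -2084 (p = 2 - 2086 = -2084)
J(a) = √2*√a (J(a) = √(2*a) = √2*√a)
(J(60) + 12)/(p - 1526) = (√2*√60 + 12)/(-2084 - 1526) = (√2*(2*√15) + 12)/(-3610) = (2*√30 + 12)*(-1/3610) = (12 + 2*√30)*(-1/3610) = -6/1805 - √30/1805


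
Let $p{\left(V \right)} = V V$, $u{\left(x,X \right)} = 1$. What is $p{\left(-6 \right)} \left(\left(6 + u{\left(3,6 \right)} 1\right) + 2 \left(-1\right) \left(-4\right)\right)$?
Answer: $540$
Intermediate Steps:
$p{\left(V \right)} = V^{2}$
$p{\left(-6 \right)} \left(\left(6 + u{\left(3,6 \right)} 1\right) + 2 \left(-1\right) \left(-4\right)\right) = \left(-6\right)^{2} \left(\left(6 + 1 \cdot 1\right) + 2 \left(-1\right) \left(-4\right)\right) = 36 \left(\left(6 + 1\right) - -8\right) = 36 \left(7 + 8\right) = 36 \cdot 15 = 540$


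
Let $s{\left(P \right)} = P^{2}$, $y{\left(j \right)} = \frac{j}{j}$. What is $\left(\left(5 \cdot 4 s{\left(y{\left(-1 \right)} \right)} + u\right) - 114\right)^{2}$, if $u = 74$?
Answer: $400$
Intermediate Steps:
$y{\left(j \right)} = 1$
$\left(\left(5 \cdot 4 s{\left(y{\left(-1 \right)} \right)} + u\right) - 114\right)^{2} = \left(\left(5 \cdot 4 \cdot 1^{2} + 74\right) - 114\right)^{2} = \left(\left(20 \cdot 1 + 74\right) - 114\right)^{2} = \left(\left(20 + 74\right) - 114\right)^{2} = \left(94 - 114\right)^{2} = \left(-20\right)^{2} = 400$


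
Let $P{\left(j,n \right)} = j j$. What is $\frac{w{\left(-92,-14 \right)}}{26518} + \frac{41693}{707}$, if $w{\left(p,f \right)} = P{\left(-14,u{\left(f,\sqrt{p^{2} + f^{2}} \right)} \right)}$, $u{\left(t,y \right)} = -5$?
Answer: $\frac{552876773}{9374113} \approx 58.979$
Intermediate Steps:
$P{\left(j,n \right)} = j^{2}$
$w{\left(p,f \right)} = 196$ ($w{\left(p,f \right)} = \left(-14\right)^{2} = 196$)
$\frac{w{\left(-92,-14 \right)}}{26518} + \frac{41693}{707} = \frac{196}{26518} + \frac{41693}{707} = 196 \cdot \frac{1}{26518} + 41693 \cdot \frac{1}{707} = \frac{98}{13259} + \frac{41693}{707} = \frac{552876773}{9374113}$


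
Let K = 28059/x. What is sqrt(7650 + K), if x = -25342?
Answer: sqrt(4912248703422)/25342 ≈ 87.458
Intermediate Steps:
K = -28059/25342 (K = 28059/(-25342) = 28059*(-1/25342) = -28059/25342 ≈ -1.1072)
sqrt(7650 + K) = sqrt(7650 - 28059/25342) = sqrt(193838241/25342) = sqrt(4912248703422)/25342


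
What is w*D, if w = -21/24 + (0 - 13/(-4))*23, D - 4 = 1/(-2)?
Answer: 4137/16 ≈ 258.56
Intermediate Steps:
D = 7/2 (D = 4 + 1/(-2) = 4 - ½ = 7/2 ≈ 3.5000)
w = 591/8 (w = -21*1/24 + (0 - 13*(-1)/4)*23 = -7/8 + (0 - 1*(-13/4))*23 = -7/8 + (0 + 13/4)*23 = -7/8 + (13/4)*23 = -7/8 + 299/4 = 591/8 ≈ 73.875)
w*D = (591/8)*(7/2) = 4137/16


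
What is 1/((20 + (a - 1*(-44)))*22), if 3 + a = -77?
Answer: -1/352 ≈ -0.0028409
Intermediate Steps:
a = -80 (a = -3 - 77 = -80)
1/((20 + (a - 1*(-44)))*22) = 1/((20 + (-80 - 1*(-44)))*22) = 1/((20 + (-80 + 44))*22) = 1/((20 - 36)*22) = 1/(-16*22) = 1/(-352) = -1/352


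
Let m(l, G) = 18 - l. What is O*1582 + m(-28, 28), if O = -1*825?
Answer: -1305104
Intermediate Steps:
O = -825
O*1582 + m(-28, 28) = -825*1582 + (18 - 1*(-28)) = -1305150 + (18 + 28) = -1305150 + 46 = -1305104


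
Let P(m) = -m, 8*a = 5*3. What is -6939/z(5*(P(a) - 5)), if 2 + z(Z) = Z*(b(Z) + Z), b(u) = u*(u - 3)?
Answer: 3552768/22007899 ≈ 0.16143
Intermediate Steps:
a = 15/8 (a = (5*3)/8 = (⅛)*15 = 15/8 ≈ 1.8750)
b(u) = u*(-3 + u)
z(Z) = -2 + Z*(Z + Z*(-3 + Z)) (z(Z) = -2 + Z*(Z*(-3 + Z) + Z) = -2 + Z*(Z + Z*(-3 + Z)))
-6939/z(5*(P(a) - 5)) = -6939/(-2 + (5*(-1*15/8 - 5))³ - 2*25*(-1*15/8 - 5)²) = -6939/(-2 + (5*(-15/8 - 5))³ - 2*25*(-15/8 - 5)²) = -6939/(-2 + (5*(-55/8))³ - 2*(5*(-55/8))²) = -6939/(-2 + (-275/8)³ - 2*(-275/8)²) = -6939/(-2 - 20796875/512 - 2*75625/64) = -6939/(-2 - 20796875/512 - 75625/32) = -6939/(-22007899/512) = -6939*(-512/22007899) = 3552768/22007899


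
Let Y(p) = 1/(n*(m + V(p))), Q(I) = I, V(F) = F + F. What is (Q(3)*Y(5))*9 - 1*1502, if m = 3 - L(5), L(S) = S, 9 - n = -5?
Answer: -168197/112 ≈ -1501.8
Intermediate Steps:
n = 14 (n = 9 - 1*(-5) = 9 + 5 = 14)
V(F) = 2*F
m = -2 (m = 3 - 1*5 = 3 - 5 = -2)
Y(p) = 1/(-28 + 28*p) (Y(p) = 1/(14*(-2 + 2*p)) = 1/(-28 + 28*p))
(Q(3)*Y(5))*9 - 1*1502 = (3*(1/(28*(-1 + 5))))*9 - 1*1502 = (3*((1/28)/4))*9 - 1502 = (3*((1/28)*(¼)))*9 - 1502 = (3*(1/112))*9 - 1502 = (3/112)*9 - 1502 = 27/112 - 1502 = -168197/112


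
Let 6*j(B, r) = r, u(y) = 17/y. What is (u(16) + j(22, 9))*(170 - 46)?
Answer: 1271/4 ≈ 317.75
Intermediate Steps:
j(B, r) = r/6
(u(16) + j(22, 9))*(170 - 46) = (17/16 + (⅙)*9)*(170 - 46) = (17*(1/16) + 3/2)*124 = (17/16 + 3/2)*124 = (41/16)*124 = 1271/4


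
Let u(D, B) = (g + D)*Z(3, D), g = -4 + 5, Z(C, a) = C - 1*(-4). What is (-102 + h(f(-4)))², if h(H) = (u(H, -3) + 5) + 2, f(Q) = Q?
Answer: 13456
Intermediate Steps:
Z(C, a) = 4 + C (Z(C, a) = C + 4 = 4 + C)
g = 1
u(D, B) = 7 + 7*D (u(D, B) = (1 + D)*(4 + 3) = (1 + D)*7 = 7 + 7*D)
h(H) = 14 + 7*H (h(H) = ((7 + 7*H) + 5) + 2 = (12 + 7*H) + 2 = 14 + 7*H)
(-102 + h(f(-4)))² = (-102 + (14 + 7*(-4)))² = (-102 + (14 - 28))² = (-102 - 14)² = (-116)² = 13456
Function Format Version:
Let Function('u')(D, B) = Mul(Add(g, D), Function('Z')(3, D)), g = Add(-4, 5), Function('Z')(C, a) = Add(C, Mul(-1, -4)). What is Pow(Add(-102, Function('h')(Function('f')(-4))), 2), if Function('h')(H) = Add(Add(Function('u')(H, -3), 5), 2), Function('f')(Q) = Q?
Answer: 13456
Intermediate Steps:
Function('Z')(C, a) = Add(4, C) (Function('Z')(C, a) = Add(C, 4) = Add(4, C))
g = 1
Function('u')(D, B) = Add(7, Mul(7, D)) (Function('u')(D, B) = Mul(Add(1, D), Add(4, 3)) = Mul(Add(1, D), 7) = Add(7, Mul(7, D)))
Function('h')(H) = Add(14, Mul(7, H)) (Function('h')(H) = Add(Add(Add(7, Mul(7, H)), 5), 2) = Add(Add(12, Mul(7, H)), 2) = Add(14, Mul(7, H)))
Pow(Add(-102, Function('h')(Function('f')(-4))), 2) = Pow(Add(-102, Add(14, Mul(7, -4))), 2) = Pow(Add(-102, Add(14, -28)), 2) = Pow(Add(-102, -14), 2) = Pow(-116, 2) = 13456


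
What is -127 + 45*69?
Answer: 2978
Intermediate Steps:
-127 + 45*69 = -127 + 3105 = 2978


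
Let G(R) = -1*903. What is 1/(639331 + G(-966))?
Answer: 1/638428 ≈ 1.5663e-6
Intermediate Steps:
G(R) = -903
1/(639331 + G(-966)) = 1/(639331 - 903) = 1/638428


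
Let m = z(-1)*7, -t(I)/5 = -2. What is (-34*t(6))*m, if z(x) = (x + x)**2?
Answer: -9520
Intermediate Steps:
z(x) = 4*x**2 (z(x) = (2*x)**2 = 4*x**2)
t(I) = 10 (t(I) = -5*(-2) = 10)
m = 28 (m = (4*(-1)**2)*7 = (4*1)*7 = 4*7 = 28)
(-34*t(6))*m = -34*10*28 = -340*28 = -9520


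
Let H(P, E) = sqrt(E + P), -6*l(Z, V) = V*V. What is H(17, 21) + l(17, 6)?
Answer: -6 + sqrt(38) ≈ 0.16441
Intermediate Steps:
l(Z, V) = -V**2/6 (l(Z, V) = -V*V/6 = -V**2/6)
H(17, 21) + l(17, 6) = sqrt(21 + 17) - 1/6*6**2 = sqrt(38) - 1/6*36 = sqrt(38) - 6 = -6 + sqrt(38)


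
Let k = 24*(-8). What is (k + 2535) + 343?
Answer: 2686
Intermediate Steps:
k = -192
(k + 2535) + 343 = (-192 + 2535) + 343 = 2343 + 343 = 2686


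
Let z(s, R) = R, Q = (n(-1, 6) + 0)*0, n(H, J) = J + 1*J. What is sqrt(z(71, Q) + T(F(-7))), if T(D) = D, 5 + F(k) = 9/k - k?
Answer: sqrt(35)/7 ≈ 0.84515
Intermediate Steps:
F(k) = -5 - k + 9/k (F(k) = -5 + (9/k - k) = -5 + (-k + 9/k) = -5 - k + 9/k)
n(H, J) = 2*J (n(H, J) = J + J = 2*J)
Q = 0 (Q = (2*6 + 0)*0 = (12 + 0)*0 = 12*0 = 0)
sqrt(z(71, Q) + T(F(-7))) = sqrt(0 + (-5 - 1*(-7) + 9/(-7))) = sqrt(0 + (-5 + 7 + 9*(-1/7))) = sqrt(0 + (-5 + 7 - 9/7)) = sqrt(0 + 5/7) = sqrt(5/7) = sqrt(35)/7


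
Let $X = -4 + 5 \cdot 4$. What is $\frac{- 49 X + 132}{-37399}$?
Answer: $\frac{652}{37399} \approx 0.017434$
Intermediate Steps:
$X = 16$ ($X = -4 + 20 = 16$)
$\frac{- 49 X + 132}{-37399} = \frac{\left(-49\right) 16 + 132}{-37399} = \left(-784 + 132\right) \left(- \frac{1}{37399}\right) = \left(-652\right) \left(- \frac{1}{37399}\right) = \frac{652}{37399}$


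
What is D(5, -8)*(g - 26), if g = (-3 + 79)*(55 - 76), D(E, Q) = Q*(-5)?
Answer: -64880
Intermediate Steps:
D(E, Q) = -5*Q
g = -1596 (g = 76*(-21) = -1596)
D(5, -8)*(g - 26) = (-5*(-8))*(-1596 - 26) = 40*(-1622) = -64880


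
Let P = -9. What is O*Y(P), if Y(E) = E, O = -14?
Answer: 126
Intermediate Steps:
O*Y(P) = -14*(-9) = 126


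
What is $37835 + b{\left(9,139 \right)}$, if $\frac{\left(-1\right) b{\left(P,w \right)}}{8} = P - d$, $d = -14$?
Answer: $37651$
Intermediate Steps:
$b{\left(P,w \right)} = -112 - 8 P$ ($b{\left(P,w \right)} = - 8 \left(P - -14\right) = - 8 \left(P + 14\right) = - 8 \left(14 + P\right) = -112 - 8 P$)
$37835 + b{\left(9,139 \right)} = 37835 - 184 = 37651$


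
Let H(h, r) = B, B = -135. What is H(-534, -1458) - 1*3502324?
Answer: -3502459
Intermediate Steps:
H(h, r) = -135
H(-534, -1458) - 1*3502324 = -135 - 1*3502324 = -135 - 3502324 = -3502459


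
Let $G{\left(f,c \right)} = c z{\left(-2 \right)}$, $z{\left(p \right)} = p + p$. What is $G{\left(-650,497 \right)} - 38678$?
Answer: $-40666$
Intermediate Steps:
$z{\left(p \right)} = 2 p$
$G{\left(f,c \right)} = - 4 c$ ($G{\left(f,c \right)} = c 2 \left(-2\right) = c \left(-4\right) = - 4 c$)
$G{\left(-650,497 \right)} - 38678 = \left(-4\right) 497 - 38678 = -1988 - 38678 = -40666$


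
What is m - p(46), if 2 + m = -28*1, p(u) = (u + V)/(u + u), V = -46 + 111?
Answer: -2871/92 ≈ -31.207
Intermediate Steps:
V = 65
p(u) = (65 + u)/(2*u) (p(u) = (u + 65)/(u + u) = (65 + u)/((2*u)) = (65 + u)*(1/(2*u)) = (65 + u)/(2*u))
m = -30 (m = -2 - 28*1 = -2 - 28 = -30)
m - p(46) = -30 - (65 + 46)/(2*46) = -30 - 111/(2*46) = -30 - 1*111/92 = -30 - 111/92 = -2871/92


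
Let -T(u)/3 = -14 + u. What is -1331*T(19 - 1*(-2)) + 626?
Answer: 28577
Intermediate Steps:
T(u) = 42 - 3*u (T(u) = -3*(-14 + u) = 42 - 3*u)
-1331*T(19 - 1*(-2)) + 626 = -1331*(42 - 3*(19 - 1*(-2))) + 626 = -1331*(42 - 3*(19 + 2)) + 626 = -1331*(42 - 3*21) + 626 = -1331*(42 - 63) + 626 = -1331*(-21) + 626 = 27951 + 626 = 28577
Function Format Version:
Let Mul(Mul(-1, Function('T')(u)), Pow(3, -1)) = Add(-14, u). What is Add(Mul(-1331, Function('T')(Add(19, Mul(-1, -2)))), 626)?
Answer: 28577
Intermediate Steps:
Function('T')(u) = Add(42, Mul(-3, u)) (Function('T')(u) = Mul(-3, Add(-14, u)) = Add(42, Mul(-3, u)))
Add(Mul(-1331, Function('T')(Add(19, Mul(-1, -2)))), 626) = Add(Mul(-1331, Add(42, Mul(-3, Add(19, Mul(-1, -2))))), 626) = Add(Mul(-1331, Add(42, Mul(-3, Add(19, 2)))), 626) = Add(Mul(-1331, Add(42, Mul(-3, 21))), 626) = Add(Mul(-1331, Add(42, -63)), 626) = Add(Mul(-1331, -21), 626) = Add(27951, 626) = 28577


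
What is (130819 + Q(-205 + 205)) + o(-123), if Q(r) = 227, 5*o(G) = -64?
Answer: 655166/5 ≈ 1.3103e+5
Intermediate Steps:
o(G) = -64/5 (o(G) = (⅕)*(-64) = -64/5)
(130819 + Q(-205 + 205)) + o(-123) = (130819 + 227) - 64/5 = 131046 - 64/5 = 655166/5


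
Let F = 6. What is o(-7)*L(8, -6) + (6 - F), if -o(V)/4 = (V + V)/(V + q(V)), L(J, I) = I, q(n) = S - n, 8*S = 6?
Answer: -448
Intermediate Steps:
S = ¾ (S = (⅛)*6 = ¾ ≈ 0.75000)
q(n) = ¾ - n
o(V) = -32*V/3 (o(V) = -4*(V + V)/(V + (¾ - V)) = -4*2*V/¾ = -4*2*V*4/3 = -32*V/3)
o(-7)*L(8, -6) + (6 - F) = -32/3*(-7)*(-6) + (6 - 1*6) = (224/3)*(-6) + (6 - 6) = -448 + 0 = -448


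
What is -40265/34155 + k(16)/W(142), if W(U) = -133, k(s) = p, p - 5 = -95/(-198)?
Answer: -316709/259578 ≈ -1.2201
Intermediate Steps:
p = 1085/198 (p = 5 - 95/(-198) = 5 - 95*(-1/198) = 5 + 95/198 = 1085/198 ≈ 5.4798)
k(s) = 1085/198
-40265/34155 + k(16)/W(142) = -40265/34155 + (1085/198)/(-133) = -40265*1/34155 + (1085/198)*(-1/133) = -8053/6831 - 155/3762 = -316709/259578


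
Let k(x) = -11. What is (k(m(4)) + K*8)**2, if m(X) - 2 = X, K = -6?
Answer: 3481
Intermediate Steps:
m(X) = 2 + X
(k(m(4)) + K*8)**2 = (-11 - 6*8)**2 = (-11 - 48)**2 = (-59)**2 = 3481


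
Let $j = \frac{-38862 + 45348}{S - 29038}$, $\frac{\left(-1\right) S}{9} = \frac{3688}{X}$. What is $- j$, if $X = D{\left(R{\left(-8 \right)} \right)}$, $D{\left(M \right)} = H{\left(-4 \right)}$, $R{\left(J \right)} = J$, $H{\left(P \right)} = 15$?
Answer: $\frac{16215}{78127} \approx 0.20755$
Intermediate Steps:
$D{\left(M \right)} = 15$
$X = 15$
$S = - \frac{11064}{5}$ ($S = - 9 \cdot \frac{3688}{15} = - 9 \cdot 3688 \cdot \frac{1}{15} = \left(-9\right) \frac{3688}{15} = - \frac{11064}{5} \approx -2212.8$)
$j = - \frac{16215}{78127}$ ($j = \frac{-38862 + 45348}{- \frac{11064}{5} - 29038} = \frac{6486}{- \frac{156254}{5}} = 6486 \left(- \frac{5}{156254}\right) = - \frac{16215}{78127} \approx -0.20755$)
$- j = \left(-1\right) \left(- \frac{16215}{78127}\right) = \frac{16215}{78127}$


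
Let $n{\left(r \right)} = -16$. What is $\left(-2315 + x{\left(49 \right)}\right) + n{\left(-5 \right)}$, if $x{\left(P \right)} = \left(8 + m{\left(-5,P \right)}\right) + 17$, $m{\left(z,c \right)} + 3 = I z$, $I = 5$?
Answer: $-2334$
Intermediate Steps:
$m{\left(z,c \right)} = -3 + 5 z$
$x{\left(P \right)} = -3$ ($x{\left(P \right)} = \left(8 + \left(-3 + 5 \left(-5\right)\right)\right) + 17 = \left(8 - 28\right) + 17 = -20 + 17 = -3$)
$\left(-2315 + x{\left(49 \right)}\right) + n{\left(-5 \right)} = \left(-2315 - 3\right) - 16 = -2318 - 16 = -2334$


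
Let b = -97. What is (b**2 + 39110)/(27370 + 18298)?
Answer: 48519/45668 ≈ 1.0624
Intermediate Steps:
(b**2 + 39110)/(27370 + 18298) = ((-97)**2 + 39110)/(27370 + 18298) = (9409 + 39110)/45668 = 48519*(1/45668) = 48519/45668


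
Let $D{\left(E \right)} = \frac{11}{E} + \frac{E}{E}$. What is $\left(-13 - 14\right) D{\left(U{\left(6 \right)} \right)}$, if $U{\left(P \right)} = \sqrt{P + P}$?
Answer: $-27 - \frac{99 \sqrt{3}}{2} \approx -112.74$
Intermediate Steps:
$U{\left(P \right)} = \sqrt{2} \sqrt{P}$ ($U{\left(P \right)} = \sqrt{2 P} = \sqrt{2} \sqrt{P}$)
$D{\left(E \right)} = 1 + \frac{11}{E}$ ($D{\left(E \right)} = \frac{11}{E} + 1 = 1 + \frac{11}{E}$)
$\left(-13 - 14\right) D{\left(U{\left(6 \right)} \right)} = \left(-13 - 14\right) \frac{11 + \sqrt{2} \sqrt{6}}{\sqrt{2} \sqrt{6}} = - 27 \frac{11 + 2 \sqrt{3}}{2 \sqrt{3}} = - 27 \frac{\sqrt{3}}{6} \left(11 + 2 \sqrt{3}\right) = - 27 \frac{\sqrt{3} \left(11 + 2 \sqrt{3}\right)}{6} = - \frac{9 \sqrt{3} \left(11 + 2 \sqrt{3}\right)}{2}$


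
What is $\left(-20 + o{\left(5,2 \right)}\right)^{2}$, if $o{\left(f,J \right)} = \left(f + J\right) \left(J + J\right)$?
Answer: $64$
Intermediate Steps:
$o{\left(f,J \right)} = 2 J \left(J + f\right)$ ($o{\left(f,J \right)} = \left(J + f\right) 2 J = 2 J \left(J + f\right)$)
$\left(-20 + o{\left(5,2 \right)}\right)^{2} = \left(-20 + 2 \cdot 2 \left(2 + 5\right)\right)^{2} = \left(-20 + 2 \cdot 2 \cdot 7\right)^{2} = \left(-20 + 28\right)^{2} = 8^{2} = 64$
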